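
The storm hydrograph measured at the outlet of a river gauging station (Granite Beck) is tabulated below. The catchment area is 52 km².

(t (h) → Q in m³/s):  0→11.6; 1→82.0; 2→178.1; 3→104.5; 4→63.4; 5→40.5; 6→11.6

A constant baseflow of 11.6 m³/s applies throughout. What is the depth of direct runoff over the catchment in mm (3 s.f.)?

d ≈ 28.4 mm

Direct runoff: 0.0, 70.4, 166.5, 92.9, 51.8, 28.9, 0.0 m³/s; ΣQ_DR = 410.5 m³/s.
V = ΣQ_DR · Δt = 410.5 × 3600 s = 1.478 × 10^6 m³.
Over A = 52 km², depth = V / A = 28.4 mm.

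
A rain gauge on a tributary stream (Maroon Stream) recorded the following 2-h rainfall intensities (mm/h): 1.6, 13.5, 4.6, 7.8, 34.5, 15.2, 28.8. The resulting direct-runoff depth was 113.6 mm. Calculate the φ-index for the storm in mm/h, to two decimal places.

Only the 4 blocks with intensity above φ contribute runoff: 13.5, 34.5, 15.2, 28.8 mm/h.
Σ(I−φ)·Δt = d  ⇒  (13.5+34.5+15.2+28.8 − 4φ)·2 = 113.6
φ = (92.00 − 113.6/2) / 4 = 8.80 mm/h.

φ ≈ 8.80 mm/h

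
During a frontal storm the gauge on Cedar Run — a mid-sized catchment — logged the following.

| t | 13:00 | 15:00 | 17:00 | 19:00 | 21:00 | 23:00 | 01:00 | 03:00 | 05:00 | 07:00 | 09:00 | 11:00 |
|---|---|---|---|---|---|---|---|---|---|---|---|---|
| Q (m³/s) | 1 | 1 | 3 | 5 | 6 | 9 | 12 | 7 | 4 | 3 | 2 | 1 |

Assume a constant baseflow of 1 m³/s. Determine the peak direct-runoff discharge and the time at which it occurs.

Subtracting baseflow gives direct-runoff ordinates: 0.0, 0.0, 2.0, 4.0, 5.0, 8.0, 11.0, 6.0, 3.0, 2.0, 1.0, 0.0 m³/s.
The maximum is 11.0 m³/s, occurring at the reading for t = 01:00.

Q_p = 11.0 m³/s at t = 01:00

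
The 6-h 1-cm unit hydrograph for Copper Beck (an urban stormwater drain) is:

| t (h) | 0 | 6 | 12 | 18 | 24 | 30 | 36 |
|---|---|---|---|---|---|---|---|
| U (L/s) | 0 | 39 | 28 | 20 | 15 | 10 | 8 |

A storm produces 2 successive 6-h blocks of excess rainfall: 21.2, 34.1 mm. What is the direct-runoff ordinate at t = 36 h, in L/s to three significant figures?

By discrete convolution, Q_j = Σ (P_i / 10 mm) · U_{j−i}.
At t = 36 h (j=6): Q = (21.2/10)·8 + (34.1/10)·10 = 51.1 L/s.

Q ≈ 51.1 L/s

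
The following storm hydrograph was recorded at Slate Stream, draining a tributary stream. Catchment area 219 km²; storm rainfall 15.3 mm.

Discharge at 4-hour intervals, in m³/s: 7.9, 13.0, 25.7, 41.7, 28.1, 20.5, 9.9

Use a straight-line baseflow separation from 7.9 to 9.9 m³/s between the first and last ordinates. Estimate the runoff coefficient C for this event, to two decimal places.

ΣQ_DR = 84.50 m³/s; V = ΣQ_DR·Δt = 1.217 × 10^6 m³.
Runoff depth d = V / A = 5.556 mm.
C = d / P = 5.556 / 15.3 = 0.36.

C ≈ 0.36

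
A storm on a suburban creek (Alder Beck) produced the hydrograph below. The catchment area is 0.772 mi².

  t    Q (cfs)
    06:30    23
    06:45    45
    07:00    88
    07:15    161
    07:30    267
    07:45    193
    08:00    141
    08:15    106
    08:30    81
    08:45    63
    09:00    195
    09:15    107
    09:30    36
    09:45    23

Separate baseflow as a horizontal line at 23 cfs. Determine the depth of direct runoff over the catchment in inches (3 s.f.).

d ≈ 0.606 in

Direct runoff: 0.0, 22.0, 65.0, 138.0, 244.0, 170.0, 118.0, 83.0, 58.0, 40.0, 172.0, 84.0, 13.0, 0.0 cfs; ΣQ_DR = 1207 cfs.
V = ΣQ_DR · Δt = 1207 × 900 s = 1.086 × 10^6 ft³.
Over A = 0.772 mi², depth = V / A = 0.606 in.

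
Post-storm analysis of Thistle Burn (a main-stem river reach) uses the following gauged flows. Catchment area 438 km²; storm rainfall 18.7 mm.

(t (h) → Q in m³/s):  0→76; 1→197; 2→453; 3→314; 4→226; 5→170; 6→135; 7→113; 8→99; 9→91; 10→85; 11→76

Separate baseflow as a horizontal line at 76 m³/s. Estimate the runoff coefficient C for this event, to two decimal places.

ΣQ_DR = 1123 m³/s; V = ΣQ_DR·Δt = 4.043 × 10^6 m³.
Runoff depth d = V / A = 9.230 mm.
C = d / P = 9.230 / 18.7 = 0.49.

C ≈ 0.49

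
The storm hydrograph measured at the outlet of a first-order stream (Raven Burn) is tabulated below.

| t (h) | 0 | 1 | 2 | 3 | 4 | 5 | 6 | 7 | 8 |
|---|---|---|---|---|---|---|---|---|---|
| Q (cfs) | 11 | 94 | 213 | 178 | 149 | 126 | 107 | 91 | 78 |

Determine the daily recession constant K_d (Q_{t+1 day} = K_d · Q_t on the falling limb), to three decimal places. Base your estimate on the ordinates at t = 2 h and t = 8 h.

Between t = 2 h and t = 8 h the flow falls from 213 to 78 cfs over 6×1 h = 6 h.
Per-interval ratio K = (78/213)^(1/6) = 0.8458; K_d = K^(24/1) = 0.018.

K_d ≈ 0.018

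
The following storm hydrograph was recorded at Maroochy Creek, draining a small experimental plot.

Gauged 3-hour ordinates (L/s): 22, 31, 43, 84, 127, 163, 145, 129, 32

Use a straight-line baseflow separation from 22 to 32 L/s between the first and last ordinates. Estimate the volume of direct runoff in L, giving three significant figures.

V ≈ 5.76 × 10^6 L

Direct-runoff ordinates (Q − Q_b): 0.00, 7.75, 18.50, 58.25, 100.00, 134.75, 115.50, 98.25, 0.00 L/s.
ΣQ_DR = 533.0 L/s.
With Δt = 3 h = 10800 s, V = ΣQ_DR · Δt = 533.0 × 10800 = 5.76 × 10^6 L.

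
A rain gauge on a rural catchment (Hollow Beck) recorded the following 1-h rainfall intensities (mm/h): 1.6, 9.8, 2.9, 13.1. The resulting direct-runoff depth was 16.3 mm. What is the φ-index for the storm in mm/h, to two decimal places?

Only the 2 blocks with intensity above φ contribute runoff: 9.8, 13.1 mm/h.
Σ(I−φ)·Δt = d  ⇒  (9.8+13.1 − 2φ)·1 = 16.3
φ = (22.90 − 16.3/1) / 2 = 3.30 mm/h.

φ ≈ 3.30 mm/h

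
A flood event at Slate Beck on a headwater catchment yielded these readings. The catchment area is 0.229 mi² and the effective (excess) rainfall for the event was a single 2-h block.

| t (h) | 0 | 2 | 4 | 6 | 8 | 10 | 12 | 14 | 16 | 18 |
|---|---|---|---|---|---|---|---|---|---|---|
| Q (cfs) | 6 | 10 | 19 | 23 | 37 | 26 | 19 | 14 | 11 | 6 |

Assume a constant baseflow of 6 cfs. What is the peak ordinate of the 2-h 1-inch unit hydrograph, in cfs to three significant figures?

U_p ≈ 20.6 cfs

Direct runoff: 0.0, 4.0, 13.0, 17.0, 31.0, 20.0, 13.0, 8.0, 5.0, 0.0 cfs; ΣQ_DR = 111.0 cfs, peak = 31.0 cfs.
Runoff depth d = ΣQ_DR·Δt / A = 111.0 × 7200 / (0.229 mi²) = 1.502 in.
The 1-inch UH is the DRH scaled by (1 in)/d, so U_p = 31.0 × 1/1.502 = 20.6 cfs.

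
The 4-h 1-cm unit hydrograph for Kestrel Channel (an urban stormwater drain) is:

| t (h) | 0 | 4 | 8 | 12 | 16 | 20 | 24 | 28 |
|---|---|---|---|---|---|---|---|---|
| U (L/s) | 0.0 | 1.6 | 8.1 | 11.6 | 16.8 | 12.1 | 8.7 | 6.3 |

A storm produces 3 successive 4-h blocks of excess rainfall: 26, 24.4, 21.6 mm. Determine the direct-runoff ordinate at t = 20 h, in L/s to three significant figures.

By discrete convolution, Q_j = Σ (P_i / 10 mm) · U_{j−i}.
At t = 20 h (j=5): Q = (26/10)·12.1 + (24.4/10)·16.8 + (21.6/10)·11.6 = 97.5 L/s.

Q ≈ 97.5 L/s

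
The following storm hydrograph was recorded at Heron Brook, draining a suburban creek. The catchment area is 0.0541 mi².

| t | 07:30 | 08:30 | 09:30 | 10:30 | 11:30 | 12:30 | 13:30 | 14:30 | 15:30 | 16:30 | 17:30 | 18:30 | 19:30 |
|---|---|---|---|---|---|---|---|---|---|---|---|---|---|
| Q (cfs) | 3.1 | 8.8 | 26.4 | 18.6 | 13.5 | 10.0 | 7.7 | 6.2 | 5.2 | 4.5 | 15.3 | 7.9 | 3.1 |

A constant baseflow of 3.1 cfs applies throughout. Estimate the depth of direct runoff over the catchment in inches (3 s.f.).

d ≈ 2.58 in

Direct runoff: 0.0, 5.7, 23.3, 15.5, 10.4, 6.9, 4.6, 3.1, 2.1, 1.4, 12.2, 4.8, 0.0 cfs; ΣQ_DR = 90.00 cfs.
V = ΣQ_DR · Δt = 90.00 × 3600 s = 3.240 × 10^5 ft³.
Over A = 0.0541 mi², depth = V / A = 2.58 in.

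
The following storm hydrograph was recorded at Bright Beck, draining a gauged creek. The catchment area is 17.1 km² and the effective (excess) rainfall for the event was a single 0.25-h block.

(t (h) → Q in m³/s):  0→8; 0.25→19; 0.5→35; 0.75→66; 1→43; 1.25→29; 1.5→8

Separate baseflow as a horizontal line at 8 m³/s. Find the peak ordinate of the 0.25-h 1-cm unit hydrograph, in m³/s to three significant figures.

U_p ≈ 72.5 m³/s

Direct runoff: 0.0, 11.0, 27.0, 58.0, 35.0, 21.0, 0.0 m³/s; ΣQ_DR = 152.0 m³/s, peak = 58.0 m³/s.
Runoff depth d = ΣQ_DR·Δt / A = 152.0 × 900 / (17.1 km²) = 8.000 mm.
The 1-cm UH is the DRH scaled by (10 mm)/d, so U_p = 58.0 × 10/8.000 = 72.5 m³/s.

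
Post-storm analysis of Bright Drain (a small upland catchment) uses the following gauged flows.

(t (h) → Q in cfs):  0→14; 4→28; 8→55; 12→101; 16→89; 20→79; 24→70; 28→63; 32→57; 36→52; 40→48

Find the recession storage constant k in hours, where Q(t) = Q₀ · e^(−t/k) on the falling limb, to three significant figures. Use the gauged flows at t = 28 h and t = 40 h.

k ≈ 44.1 h

On the falling limb, Q drops from 63 to 48 cfs between t = 28 h and t = 40 h (Δt = 12 h).
k = −Δt / ln(Q₂/Q₁) = −12 / ln(48/63) = 44.1 h.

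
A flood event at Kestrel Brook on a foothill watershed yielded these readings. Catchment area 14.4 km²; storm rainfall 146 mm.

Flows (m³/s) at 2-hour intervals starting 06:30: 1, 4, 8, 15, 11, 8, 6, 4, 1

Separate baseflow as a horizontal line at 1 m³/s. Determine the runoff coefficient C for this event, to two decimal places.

C ≈ 0.17

ΣQ_DR = 49.00 m³/s; V = ΣQ_DR·Δt = 3.528 × 10^5 m³.
Runoff depth d = V / A = 24.50 mm.
C = d / P = 24.50 / 146 = 0.17.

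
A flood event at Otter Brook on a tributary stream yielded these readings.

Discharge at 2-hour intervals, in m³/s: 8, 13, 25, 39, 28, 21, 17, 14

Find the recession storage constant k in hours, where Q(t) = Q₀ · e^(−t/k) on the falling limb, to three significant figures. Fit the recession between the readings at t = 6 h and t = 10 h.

On the falling limb, Q drops from 39 to 21 m³/s between t = 6 h and t = 10 h (Δt = 4 h).
k = −Δt / ln(Q₂/Q₁) = −4 / ln(21/39) = 6.46 h.

k ≈ 6.46 h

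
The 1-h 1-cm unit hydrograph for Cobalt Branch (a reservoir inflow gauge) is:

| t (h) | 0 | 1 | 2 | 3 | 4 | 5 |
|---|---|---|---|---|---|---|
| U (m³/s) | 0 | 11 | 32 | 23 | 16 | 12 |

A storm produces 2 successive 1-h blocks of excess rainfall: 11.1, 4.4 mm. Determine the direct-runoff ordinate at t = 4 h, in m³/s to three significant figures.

By discrete convolution, Q_j = Σ (P_i / 10 mm) · U_{j−i}.
At t = 4 h (j=4): Q = (11.1/10)·16 + (4.4/10)·23 = 27.9 m³/s.

Q ≈ 27.9 m³/s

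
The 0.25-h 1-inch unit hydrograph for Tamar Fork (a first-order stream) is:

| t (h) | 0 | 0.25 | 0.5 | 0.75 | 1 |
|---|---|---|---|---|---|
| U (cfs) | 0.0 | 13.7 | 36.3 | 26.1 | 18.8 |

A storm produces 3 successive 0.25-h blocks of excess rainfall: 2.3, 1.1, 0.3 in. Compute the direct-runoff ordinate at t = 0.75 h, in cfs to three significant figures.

By discrete convolution, Q_j = Σ (P_i / 1 in) · U_{j−i}.
At t = 0.75 h (j=3): Q = (2.3/1)·26.1 + (1.1/1)·36.3 + (0.3/1)·13.7 = 104 cfs.

Q ≈ 104 cfs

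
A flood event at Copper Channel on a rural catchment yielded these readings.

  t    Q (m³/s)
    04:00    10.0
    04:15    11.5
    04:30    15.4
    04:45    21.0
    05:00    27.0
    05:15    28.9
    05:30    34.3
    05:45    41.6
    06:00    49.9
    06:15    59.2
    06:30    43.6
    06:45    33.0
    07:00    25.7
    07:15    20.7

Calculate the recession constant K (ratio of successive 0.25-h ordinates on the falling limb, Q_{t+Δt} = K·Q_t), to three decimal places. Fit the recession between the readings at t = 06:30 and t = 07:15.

Using the recession-limb readings at t = 06:30 and t = 07:15: Q falls from 43.6 to 20.7 m³/s over 3 intervals.
K = (Q₂/Q₁)^(1/3) = (20.7/43.6)^(1/3) = 0.780.

K ≈ 0.780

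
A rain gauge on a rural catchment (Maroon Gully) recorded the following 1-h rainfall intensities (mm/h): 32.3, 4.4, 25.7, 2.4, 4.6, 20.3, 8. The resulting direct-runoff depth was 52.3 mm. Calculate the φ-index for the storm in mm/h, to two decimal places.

Only the 3 blocks with intensity above φ contribute runoff: 32.3, 25.7, 20.3 mm/h.
Σ(I−φ)·Δt = d  ⇒  (32.3+25.7+20.3 − 3φ)·1 = 52.3
φ = (78.30 − 52.3/1) / 3 = 8.67 mm/h.

φ ≈ 8.67 mm/h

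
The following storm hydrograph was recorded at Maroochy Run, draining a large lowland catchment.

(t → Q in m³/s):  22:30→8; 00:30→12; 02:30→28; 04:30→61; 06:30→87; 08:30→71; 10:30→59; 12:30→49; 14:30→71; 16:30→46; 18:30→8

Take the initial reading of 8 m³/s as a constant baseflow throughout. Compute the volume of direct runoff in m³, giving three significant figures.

V ≈ 2.97 × 10^6 m³

Direct-runoff ordinates (Q − Q_b): 0.0, 4.0, 20.0, 53.0, 79.0, 63.0, 51.0, 41.0, 63.0, 38.0, 0.0 m³/s.
ΣQ_DR = 412.0 m³/s.
With Δt = 2 h = 7200 s, V = ΣQ_DR · Δt = 412.0 × 7200 = 2.97 × 10^6 m³.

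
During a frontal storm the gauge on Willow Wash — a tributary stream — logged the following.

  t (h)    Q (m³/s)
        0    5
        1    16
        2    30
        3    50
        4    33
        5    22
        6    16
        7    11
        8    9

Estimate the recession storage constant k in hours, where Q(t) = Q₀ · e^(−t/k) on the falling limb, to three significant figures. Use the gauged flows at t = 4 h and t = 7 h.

k ≈ 2.73 h

On the falling limb, Q drops from 33 to 11 m³/s between t = 4 h and t = 7 h (Δt = 3 h).
k = −Δt / ln(Q₂/Q₁) = −3 / ln(11/33) = 2.73 h.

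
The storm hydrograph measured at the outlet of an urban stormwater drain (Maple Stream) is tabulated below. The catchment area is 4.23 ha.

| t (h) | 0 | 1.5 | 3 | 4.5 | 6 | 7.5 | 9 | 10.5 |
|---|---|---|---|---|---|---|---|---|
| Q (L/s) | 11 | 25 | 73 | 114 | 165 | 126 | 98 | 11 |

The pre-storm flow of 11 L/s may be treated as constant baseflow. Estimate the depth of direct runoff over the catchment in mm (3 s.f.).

d ≈ 68.3 mm

Direct runoff: 0.0, 14.0, 62.0, 103.0, 154.0, 115.0, 87.0, 0.0 L/s; ΣQ_DR = 535.0 L/s.
V = ΣQ_DR · Δt = 535.0 × 5400 s = 2.889 × 10^6 L.
Over A = 4.23 ha, depth = V / A = 68.3 mm.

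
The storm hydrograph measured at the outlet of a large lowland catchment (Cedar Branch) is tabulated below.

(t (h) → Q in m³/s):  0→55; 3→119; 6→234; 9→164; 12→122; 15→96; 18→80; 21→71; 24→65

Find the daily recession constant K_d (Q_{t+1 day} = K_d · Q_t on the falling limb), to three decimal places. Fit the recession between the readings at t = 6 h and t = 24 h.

K_d ≈ 0.181

Between t = 6 h and t = 24 h the flow falls from 234 to 65 m³/s over 6×3 h = 18 h.
Per-interval ratio K = (65/234)^(1/6) = 0.8078; K_d = K^(24/3) = 0.181.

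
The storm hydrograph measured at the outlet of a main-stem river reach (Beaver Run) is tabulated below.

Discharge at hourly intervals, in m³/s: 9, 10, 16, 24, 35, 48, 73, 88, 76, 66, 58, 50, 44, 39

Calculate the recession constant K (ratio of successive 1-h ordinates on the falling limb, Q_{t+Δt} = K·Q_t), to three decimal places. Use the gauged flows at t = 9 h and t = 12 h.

Using the recession-limb readings at t = 9 h and t = 12 h: Q falls from 66 to 44 m³/s over 3 intervals.
K = (Q₂/Q₁)^(1/3) = (44/66)^(1/3) = 0.874.

K ≈ 0.874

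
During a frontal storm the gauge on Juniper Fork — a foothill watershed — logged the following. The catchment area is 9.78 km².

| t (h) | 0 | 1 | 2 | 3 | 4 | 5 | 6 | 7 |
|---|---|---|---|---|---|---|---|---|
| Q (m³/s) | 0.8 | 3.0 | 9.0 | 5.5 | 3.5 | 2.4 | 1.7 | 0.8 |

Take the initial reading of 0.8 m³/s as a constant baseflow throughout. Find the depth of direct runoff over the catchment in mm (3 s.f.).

Direct runoff: 0.0, 2.2, 8.2, 4.7, 2.7, 1.6, 0.9, 0.0 m³/s; ΣQ_DR = 20.30 m³/s.
V = ΣQ_DR · Δt = 20.30 × 3600 s = 73080 m³.
Over A = 9.78 km², depth = V / A = 7.47 mm.

d ≈ 7.47 mm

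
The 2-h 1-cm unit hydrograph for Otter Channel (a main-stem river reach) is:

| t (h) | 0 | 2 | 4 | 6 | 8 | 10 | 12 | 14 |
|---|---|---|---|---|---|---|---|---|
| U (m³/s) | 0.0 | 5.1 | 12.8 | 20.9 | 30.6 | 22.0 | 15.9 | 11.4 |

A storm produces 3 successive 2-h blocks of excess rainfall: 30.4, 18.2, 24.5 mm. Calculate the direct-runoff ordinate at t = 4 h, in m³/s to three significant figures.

By discrete convolution, Q_j = Σ (P_i / 10 mm) · U_{j−i}.
At t = 4 h (j=2): Q = (30.4/10)·12.8 + (18.2/10)·5.1 + (24.5/10)·0.0 = 48.2 m³/s.

Q ≈ 48.2 m³/s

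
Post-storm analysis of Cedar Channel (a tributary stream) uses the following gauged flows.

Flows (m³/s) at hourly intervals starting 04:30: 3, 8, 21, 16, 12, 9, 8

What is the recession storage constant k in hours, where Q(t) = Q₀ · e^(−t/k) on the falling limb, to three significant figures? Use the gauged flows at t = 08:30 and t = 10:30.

On the falling limb, Q drops from 12 to 8 m³/s between t = 08:30 and t = 10:30 (Δt = 2 h).
k = −Δt / ln(Q₂/Q₁) = −2 / ln(8/12) = 4.93 h.

k ≈ 4.93 h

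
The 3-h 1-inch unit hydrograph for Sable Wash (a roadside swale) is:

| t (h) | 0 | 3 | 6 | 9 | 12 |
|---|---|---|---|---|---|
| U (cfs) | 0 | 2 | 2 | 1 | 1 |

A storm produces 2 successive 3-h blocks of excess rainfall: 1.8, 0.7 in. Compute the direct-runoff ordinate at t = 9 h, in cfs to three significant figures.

Q ≈ 3.20 cfs

By discrete convolution, Q_j = Σ (P_i / 1 in) · U_{j−i}.
At t = 9 h (j=3): Q = (1.8/1)·1 + (0.7/1)·2 = 3.20 cfs.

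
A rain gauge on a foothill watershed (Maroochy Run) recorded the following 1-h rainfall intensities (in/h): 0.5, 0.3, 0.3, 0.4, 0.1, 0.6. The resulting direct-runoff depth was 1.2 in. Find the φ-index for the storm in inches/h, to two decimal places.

φ ≈ 0.18 in/h

Only the 5 blocks with intensity above φ contribute runoff: 0.5, 0.3, 0.3, 0.4, 0.6 in/h.
Σ(I−φ)·Δt = d  ⇒  (0.5+0.3+0.3+0.4+0.6 − 5φ)·1 = 1.2
φ = (2.100 − 1.2/1) / 5 = 0.18 in/h.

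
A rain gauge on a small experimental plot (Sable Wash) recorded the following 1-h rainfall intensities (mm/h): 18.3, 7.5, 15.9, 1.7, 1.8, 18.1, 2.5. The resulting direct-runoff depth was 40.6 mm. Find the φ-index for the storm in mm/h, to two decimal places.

φ ≈ 4.80 mm/h

Only the 4 blocks with intensity above φ contribute runoff: 18.3, 7.5, 15.9, 18.1 mm/h.
Σ(I−φ)·Δt = d  ⇒  (18.3+7.5+15.9+18.1 − 4φ)·1 = 40.6
φ = (59.80 − 40.6/1) / 4 = 4.80 mm/h.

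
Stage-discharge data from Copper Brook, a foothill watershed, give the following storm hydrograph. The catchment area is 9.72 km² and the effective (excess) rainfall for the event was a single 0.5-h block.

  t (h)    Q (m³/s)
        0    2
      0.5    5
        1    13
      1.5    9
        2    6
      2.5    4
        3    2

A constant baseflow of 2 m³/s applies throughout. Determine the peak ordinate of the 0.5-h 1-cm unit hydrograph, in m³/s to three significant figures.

U_p ≈ 22.0 m³/s

Direct runoff: 0.0, 3.0, 11.0, 7.0, 4.0, 2.0, 0.0 m³/s; ΣQ_DR = 27.00 m³/s, peak = 11.0 m³/s.
Runoff depth d = ΣQ_DR·Δt / A = 27.00 × 1800 / (9.72 km²) = 5.000 mm.
The 1-cm UH is the DRH scaled by (10 mm)/d, so U_p = 11.0 × 10/5.000 = 22.0 m³/s.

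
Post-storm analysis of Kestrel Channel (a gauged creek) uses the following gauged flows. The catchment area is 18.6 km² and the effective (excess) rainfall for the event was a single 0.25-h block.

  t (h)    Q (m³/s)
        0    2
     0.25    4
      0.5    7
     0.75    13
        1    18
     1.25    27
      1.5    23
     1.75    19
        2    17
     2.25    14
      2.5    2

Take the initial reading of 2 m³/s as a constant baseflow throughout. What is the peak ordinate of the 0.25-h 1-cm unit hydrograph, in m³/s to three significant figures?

U_p ≈ 41.7 m³/s

Direct runoff: 0.0, 2.0, 5.0, 11.0, 16.0, 25.0, 21.0, 17.0, 15.0, 12.0, 0.0 m³/s; ΣQ_DR = 124.0 m³/s, peak = 25.0 m³/s.
Runoff depth d = ΣQ_DR·Δt / A = 124.0 × 900 / (18.6 km²) = 6.000 mm.
The 1-cm UH is the DRH scaled by (10 mm)/d, so U_p = 25.0 × 10/6.000 = 41.7 m³/s.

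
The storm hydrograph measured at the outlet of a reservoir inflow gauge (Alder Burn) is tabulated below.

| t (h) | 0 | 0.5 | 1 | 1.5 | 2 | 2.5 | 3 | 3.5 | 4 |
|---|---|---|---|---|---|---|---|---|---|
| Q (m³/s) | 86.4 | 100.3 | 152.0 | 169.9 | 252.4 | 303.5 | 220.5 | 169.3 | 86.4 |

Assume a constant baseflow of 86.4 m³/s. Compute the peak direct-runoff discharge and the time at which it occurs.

Subtracting baseflow gives direct-runoff ordinates: 0.0, 13.9, 65.6, 83.5, 166.0, 217.1, 134.1, 82.9, 0.0 m³/s.
The maximum is 217.1 m³/s, occurring at the reading for t = 2.5 h.

Q_p = 217.1 m³/s at t = 2.5 h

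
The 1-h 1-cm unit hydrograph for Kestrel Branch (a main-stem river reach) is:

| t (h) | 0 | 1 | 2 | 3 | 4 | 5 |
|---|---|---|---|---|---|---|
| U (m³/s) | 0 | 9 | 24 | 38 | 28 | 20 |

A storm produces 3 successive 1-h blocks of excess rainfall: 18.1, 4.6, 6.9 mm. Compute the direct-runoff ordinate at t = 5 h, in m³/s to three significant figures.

Q ≈ 75.3 m³/s

By discrete convolution, Q_j = Σ (P_i / 10 mm) · U_{j−i}.
At t = 5 h (j=5): Q = (18.1/10)·20 + (4.6/10)·28 + (6.9/10)·38 = 75.3 m³/s.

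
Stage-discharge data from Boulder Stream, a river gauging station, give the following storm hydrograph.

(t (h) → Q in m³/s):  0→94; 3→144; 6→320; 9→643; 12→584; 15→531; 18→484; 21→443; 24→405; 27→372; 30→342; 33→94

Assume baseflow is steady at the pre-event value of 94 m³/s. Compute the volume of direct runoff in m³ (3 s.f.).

Direct-runoff ordinates (Q − Q_b): 0.0, 50.0, 226.0, 549.0, 490.0, 437.0, 390.0, 349.0, 311.0, 278.0, 248.0, 0.0 m³/s.
ΣQ_DR = 3328 m³/s.
With Δt = 3 h = 10800 s, V = ΣQ_DR · Δt = 3328 × 10800 = 3.59 × 10^7 m³.

V ≈ 3.59 × 10^7 m³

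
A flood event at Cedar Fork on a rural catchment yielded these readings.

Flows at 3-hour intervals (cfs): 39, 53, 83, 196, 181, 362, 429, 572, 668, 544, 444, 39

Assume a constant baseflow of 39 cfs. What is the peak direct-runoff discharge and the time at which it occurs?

Q_p = 629.0 cfs at t = 24 h

Subtracting baseflow gives direct-runoff ordinates: 0.0, 14.0, 44.0, 157.0, 142.0, 323.0, 390.0, 533.0, 629.0, 505.0, 405.0, 0.0 cfs.
The maximum is 629.0 cfs, occurring at the reading for t = 24 h.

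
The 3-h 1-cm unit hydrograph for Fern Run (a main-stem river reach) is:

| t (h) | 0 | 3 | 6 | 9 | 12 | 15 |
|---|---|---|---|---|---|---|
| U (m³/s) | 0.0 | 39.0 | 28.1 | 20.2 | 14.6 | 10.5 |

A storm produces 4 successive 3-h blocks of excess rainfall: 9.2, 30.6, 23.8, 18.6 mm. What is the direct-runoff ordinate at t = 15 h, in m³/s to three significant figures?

Q ≈ 155 m³/s

By discrete convolution, Q_j = Σ (P_i / 10 mm) · U_{j−i}.
At t = 15 h (j=5): Q = (9.2/10)·10.5 + (30.6/10)·14.6 + (23.8/10)·20.2 + (18.6/10)·28.1 = 155 m³/s.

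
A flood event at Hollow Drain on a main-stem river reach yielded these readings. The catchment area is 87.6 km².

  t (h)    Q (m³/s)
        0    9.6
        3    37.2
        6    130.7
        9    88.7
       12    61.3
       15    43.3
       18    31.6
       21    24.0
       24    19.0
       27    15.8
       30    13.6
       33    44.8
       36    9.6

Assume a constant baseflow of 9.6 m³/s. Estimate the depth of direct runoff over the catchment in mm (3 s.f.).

d ≈ 49.9 mm

Direct runoff: 0.0, 27.6, 121.1, 79.1, 51.7, 33.7, 22.0, 14.4, 9.4, 6.2, 4.0, 35.2, 0.0 m³/s; ΣQ_DR = 404.4 m³/s.
V = ΣQ_DR · Δt = 404.4 × 10800 s = 4.368 × 10^6 m³.
Over A = 87.6 km², depth = V / A = 49.9 mm.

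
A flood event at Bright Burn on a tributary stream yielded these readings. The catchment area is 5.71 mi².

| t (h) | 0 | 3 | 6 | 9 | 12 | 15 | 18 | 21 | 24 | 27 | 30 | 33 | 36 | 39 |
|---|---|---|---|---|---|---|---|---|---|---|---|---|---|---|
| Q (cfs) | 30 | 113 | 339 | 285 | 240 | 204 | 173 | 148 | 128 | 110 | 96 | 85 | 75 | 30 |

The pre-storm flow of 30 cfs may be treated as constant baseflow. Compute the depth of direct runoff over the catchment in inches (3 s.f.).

d ≈ 1.33 in

Direct runoff: 0.0, 83.0, 309.0, 255.0, 210.0, 174.0, 143.0, 118.0, 98.0, 80.0, 66.0, 55.0, 45.0, 0.0 cfs; ΣQ_DR = 1636 cfs.
V = ΣQ_DR · Δt = 1636 × 10800 s = 1.767 × 10^7 ft³.
Over A = 5.71 mi², depth = V / A = 1.33 in.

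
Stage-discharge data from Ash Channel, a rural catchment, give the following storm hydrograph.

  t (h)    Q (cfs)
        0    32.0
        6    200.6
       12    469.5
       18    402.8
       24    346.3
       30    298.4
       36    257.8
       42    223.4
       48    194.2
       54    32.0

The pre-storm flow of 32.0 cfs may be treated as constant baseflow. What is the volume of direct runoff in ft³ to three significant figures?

V ≈ 4.62 × 10^7 ft³

Direct-runoff ordinates (Q − Q_b): 0.0, 168.6, 437.5, 370.8, 314.3, 266.4, 225.8, 191.4, 162.2, 0.0 cfs.
ΣQ_DR = 2137 cfs.
With Δt = 6 h = 21600 s, V = ΣQ_DR · Δt = 2137 × 21600 = 4.62 × 10^7 ft³.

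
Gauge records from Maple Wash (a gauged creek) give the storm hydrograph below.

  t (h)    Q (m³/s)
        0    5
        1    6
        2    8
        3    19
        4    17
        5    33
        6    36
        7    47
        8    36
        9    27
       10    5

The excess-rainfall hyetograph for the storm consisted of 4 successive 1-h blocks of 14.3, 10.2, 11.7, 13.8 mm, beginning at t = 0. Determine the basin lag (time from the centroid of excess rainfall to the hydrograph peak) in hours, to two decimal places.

t_L ≈ 5.00 h

Centroid of excess rainfall: t_c = Σ P_i·t̄_i / ΣP_i = 2.0000 h (block centres at 0.5, 1.5, 2.5, 3.5 h).
Hydrograph peak occurs at t = 7 h, so basin lag t_L = 7 − 2.0000 = 5.00 h.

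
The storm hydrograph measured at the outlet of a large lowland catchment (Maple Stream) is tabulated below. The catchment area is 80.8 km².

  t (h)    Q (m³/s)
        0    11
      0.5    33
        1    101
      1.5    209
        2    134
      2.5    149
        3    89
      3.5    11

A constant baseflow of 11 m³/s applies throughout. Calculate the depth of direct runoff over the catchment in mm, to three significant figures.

d ≈ 14.5 mm

Direct runoff: 0.0, 22.0, 90.0, 198.0, 123.0, 138.0, 78.0, 0.0 m³/s; ΣQ_DR = 649.0 m³/s.
V = ΣQ_DR · Δt = 649.0 × 1800 s = 1.168 × 10^6 m³.
Over A = 80.8 km², depth = V / A = 14.5 mm.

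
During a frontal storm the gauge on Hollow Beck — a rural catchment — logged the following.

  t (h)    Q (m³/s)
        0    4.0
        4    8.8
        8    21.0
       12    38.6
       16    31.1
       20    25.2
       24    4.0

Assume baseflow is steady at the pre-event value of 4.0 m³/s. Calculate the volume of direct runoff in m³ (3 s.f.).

V ≈ 1.51 × 10^6 m³

Direct-runoff ordinates (Q − Q_b): 0.0, 4.8, 17.0, 34.6, 27.1, 21.2, 0.0 m³/s.
ΣQ_DR = 104.7 m³/s.
With Δt = 4 h = 14400 s, V = ΣQ_DR · Δt = 104.7 × 14400 = 1.51 × 10^6 m³.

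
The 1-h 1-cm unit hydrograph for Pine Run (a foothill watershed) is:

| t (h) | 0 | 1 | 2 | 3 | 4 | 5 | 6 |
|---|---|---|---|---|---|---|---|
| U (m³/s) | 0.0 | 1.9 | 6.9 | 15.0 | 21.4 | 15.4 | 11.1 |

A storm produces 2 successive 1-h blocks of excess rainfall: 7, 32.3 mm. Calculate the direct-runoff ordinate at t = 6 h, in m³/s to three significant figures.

By discrete convolution, Q_j = Σ (P_i / 10 mm) · U_{j−i}.
At t = 6 h (j=6): Q = (7/10)·11.1 + (32.3/10)·15.4 = 57.5 m³/s.

Q ≈ 57.5 m³/s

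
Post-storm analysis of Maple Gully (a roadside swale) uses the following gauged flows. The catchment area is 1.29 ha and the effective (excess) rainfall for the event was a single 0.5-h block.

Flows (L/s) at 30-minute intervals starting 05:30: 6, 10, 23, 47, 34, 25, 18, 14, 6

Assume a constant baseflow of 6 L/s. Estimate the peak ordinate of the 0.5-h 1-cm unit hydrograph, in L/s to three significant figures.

U_p ≈ 22.8 L/s

Direct runoff: 0.0, 4.0, 17.0, 41.0, 28.0, 19.0, 12.0, 8.0, 0.0 L/s; ΣQ_DR = 129.0 L/s, peak = 41.0 L/s.
Runoff depth d = ΣQ_DR·Δt / A = 129.0 × 1800 / (1.29 ha) = 18.00 mm.
The 1-cm UH is the DRH scaled by (10 mm)/d, so U_p = 41.0 × 10/18.00 = 22.8 L/s.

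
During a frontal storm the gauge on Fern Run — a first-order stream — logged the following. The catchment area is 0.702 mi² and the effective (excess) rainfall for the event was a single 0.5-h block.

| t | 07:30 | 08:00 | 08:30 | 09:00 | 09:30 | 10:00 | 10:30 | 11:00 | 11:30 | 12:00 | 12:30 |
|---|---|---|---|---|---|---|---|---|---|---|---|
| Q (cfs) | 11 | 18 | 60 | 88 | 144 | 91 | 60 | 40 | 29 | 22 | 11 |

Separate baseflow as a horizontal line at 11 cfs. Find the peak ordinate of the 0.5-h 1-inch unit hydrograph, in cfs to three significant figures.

Direct runoff: 0.0, 7.0, 49.0, 77.0, 133.0, 80.0, 49.0, 29.0, 18.0, 11.0, 0.0 cfs; ΣQ_DR = 453.0 cfs, peak = 133.0 cfs.
Runoff depth d = ΣQ_DR·Δt / A = 453.0 × 1800 / (0.702 mi²) = 0.5000 in.
The 1-inch UH is the DRH scaled by (1 in)/d, so U_p = 133.0 × 1/0.5000 = 266 cfs.

U_p ≈ 266 cfs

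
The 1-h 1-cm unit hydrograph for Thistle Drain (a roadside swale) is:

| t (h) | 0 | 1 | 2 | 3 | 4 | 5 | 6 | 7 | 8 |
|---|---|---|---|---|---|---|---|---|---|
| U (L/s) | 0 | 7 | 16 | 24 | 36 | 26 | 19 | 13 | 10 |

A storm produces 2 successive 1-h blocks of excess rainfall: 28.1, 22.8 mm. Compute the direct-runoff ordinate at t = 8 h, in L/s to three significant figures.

By discrete convolution, Q_j = Σ (P_i / 10 mm) · U_{j−i}.
At t = 8 h (j=8): Q = (28.1/10)·10 + (22.8/10)·13 = 57.7 L/s.

Q ≈ 57.7 L/s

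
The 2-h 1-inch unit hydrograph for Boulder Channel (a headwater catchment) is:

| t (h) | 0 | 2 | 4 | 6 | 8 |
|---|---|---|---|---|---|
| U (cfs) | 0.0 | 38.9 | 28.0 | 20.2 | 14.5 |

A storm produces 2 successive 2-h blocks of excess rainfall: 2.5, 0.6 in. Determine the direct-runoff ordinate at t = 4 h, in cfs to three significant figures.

Q ≈ 93.3 cfs

By discrete convolution, Q_j = Σ (P_i / 1 in) · U_{j−i}.
At t = 4 h (j=2): Q = (2.5/1)·28.0 + (0.6/1)·38.9 = 93.3 cfs.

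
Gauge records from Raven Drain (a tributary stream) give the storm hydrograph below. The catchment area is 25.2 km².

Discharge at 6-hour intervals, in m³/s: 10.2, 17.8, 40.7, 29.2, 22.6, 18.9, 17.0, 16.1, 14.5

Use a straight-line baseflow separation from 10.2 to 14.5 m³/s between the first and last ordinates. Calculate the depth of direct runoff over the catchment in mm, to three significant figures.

d ≈ 65.0 mm

Direct runoff: 0.00, 7.06, 29.43, 17.39, 10.25, 6.01, 3.58, 2.14, 0.00 m³/s; ΣQ_DR = 75.85 m³/s.
V = ΣQ_DR · Δt = 75.85 × 21600 s = 1.638 × 10^6 m³.
Over A = 25.2 km², depth = V / A = 65.0 mm.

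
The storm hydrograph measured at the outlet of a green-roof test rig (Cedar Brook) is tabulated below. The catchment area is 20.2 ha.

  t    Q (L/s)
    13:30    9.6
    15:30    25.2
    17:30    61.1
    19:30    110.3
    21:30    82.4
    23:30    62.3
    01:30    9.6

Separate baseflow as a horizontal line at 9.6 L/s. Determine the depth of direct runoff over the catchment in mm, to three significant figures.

d ≈ 10.5 mm

Direct runoff: 0.0, 15.6, 51.5, 100.7, 72.8, 52.7, 0.0 L/s; ΣQ_DR = 293.3 L/s.
V = ΣQ_DR · Δt = 293.3 × 7200 s = 2.112 × 10^6 L.
Over A = 20.2 ha, depth = V / A = 10.5 mm.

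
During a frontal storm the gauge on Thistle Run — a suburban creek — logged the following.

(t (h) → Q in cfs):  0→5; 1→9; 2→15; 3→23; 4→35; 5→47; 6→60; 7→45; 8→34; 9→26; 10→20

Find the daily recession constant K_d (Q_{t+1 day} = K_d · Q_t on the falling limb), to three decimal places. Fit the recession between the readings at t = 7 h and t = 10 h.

K_d ≈ 0.002

Between t = 7 h and t = 10 h the flow falls from 45 to 20 cfs over 3×1 h = 3 h.
Per-interval ratio K = (20/45)^(1/3) = 0.7631; K_d = K^(24/1) = 0.002.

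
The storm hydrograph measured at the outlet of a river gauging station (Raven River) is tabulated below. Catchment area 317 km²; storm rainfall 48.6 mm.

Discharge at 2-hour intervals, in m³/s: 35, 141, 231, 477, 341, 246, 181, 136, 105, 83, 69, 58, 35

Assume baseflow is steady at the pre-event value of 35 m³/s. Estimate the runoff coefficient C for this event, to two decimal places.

ΣQ_DR = 1683 m³/s; V = ΣQ_DR·Δt = 1.212 × 10^7 m³.
Runoff depth d = V / A = 38.23 mm.
C = d / P = 38.23 / 48.6 = 0.79.

C ≈ 0.79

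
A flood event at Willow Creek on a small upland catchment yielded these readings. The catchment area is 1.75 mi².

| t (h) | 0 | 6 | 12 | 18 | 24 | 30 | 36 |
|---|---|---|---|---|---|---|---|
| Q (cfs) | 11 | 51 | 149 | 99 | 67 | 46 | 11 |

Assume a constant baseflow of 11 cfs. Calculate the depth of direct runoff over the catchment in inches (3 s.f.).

d ≈ 1.90 in

Direct runoff: 0.0, 40.0, 138.0, 88.0, 56.0, 35.0, 0.0 cfs; ΣQ_DR = 357.0 cfs.
V = ΣQ_DR · Δt = 357.0 × 21600 s = 7.711 × 10^6 ft³.
Over A = 1.75 mi², depth = V / A = 1.90 in.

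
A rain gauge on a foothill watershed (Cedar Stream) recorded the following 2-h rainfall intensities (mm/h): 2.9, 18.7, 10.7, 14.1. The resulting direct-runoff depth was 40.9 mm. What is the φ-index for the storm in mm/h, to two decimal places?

Only the 3 blocks with intensity above φ contribute runoff: 18.7, 10.7, 14.1 mm/h.
Σ(I−φ)·Δt = d  ⇒  (18.7+10.7+14.1 − 3φ)·2 = 40.9
φ = (43.50 − 40.9/2) / 3 = 7.68 mm/h.

φ ≈ 7.68 mm/h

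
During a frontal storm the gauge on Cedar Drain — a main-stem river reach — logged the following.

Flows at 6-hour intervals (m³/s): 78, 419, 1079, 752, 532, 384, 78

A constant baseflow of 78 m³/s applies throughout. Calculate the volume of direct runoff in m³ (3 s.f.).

V ≈ 6.00 × 10^7 m³

Direct-runoff ordinates (Q − Q_b): 0.0, 341.0, 1001.0, 674.0, 454.0, 306.0, 0.0 m³/s.
ΣQ_DR = 2776 m³/s.
With Δt = 6 h = 21600 s, V = ΣQ_DR · Δt = 2776 × 21600 = 6.00 × 10^7 m³.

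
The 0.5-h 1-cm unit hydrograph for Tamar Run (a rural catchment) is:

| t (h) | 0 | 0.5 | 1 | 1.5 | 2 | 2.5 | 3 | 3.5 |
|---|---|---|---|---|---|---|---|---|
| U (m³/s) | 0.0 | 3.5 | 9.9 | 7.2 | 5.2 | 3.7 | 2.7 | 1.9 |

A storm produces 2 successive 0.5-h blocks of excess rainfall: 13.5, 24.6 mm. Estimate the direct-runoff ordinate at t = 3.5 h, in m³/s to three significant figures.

By discrete convolution, Q_j = Σ (P_i / 10 mm) · U_{j−i}.
At t = 3.5 h (j=7): Q = (13.5/10)·1.9 + (24.6/10)·2.7 = 9.21 m³/s.

Q ≈ 9.21 m³/s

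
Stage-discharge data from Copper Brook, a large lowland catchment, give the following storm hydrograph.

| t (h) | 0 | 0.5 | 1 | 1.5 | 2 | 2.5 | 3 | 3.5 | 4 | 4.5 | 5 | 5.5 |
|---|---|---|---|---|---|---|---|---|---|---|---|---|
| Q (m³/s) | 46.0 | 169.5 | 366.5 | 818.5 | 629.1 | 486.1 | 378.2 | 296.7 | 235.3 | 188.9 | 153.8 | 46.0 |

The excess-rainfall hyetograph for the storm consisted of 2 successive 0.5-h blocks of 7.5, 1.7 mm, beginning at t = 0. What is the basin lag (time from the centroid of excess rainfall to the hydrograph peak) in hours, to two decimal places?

t_L ≈ 1.16 h

Centroid of excess rainfall: t_c = Σ P_i·t̄_i / ΣP_i = 0.3424 h (block centres at 0.25, 0.75 h).
Hydrograph peak occurs at t = 1.5 h, so basin lag t_L = 1.5 − 0.3424 = 1.16 h.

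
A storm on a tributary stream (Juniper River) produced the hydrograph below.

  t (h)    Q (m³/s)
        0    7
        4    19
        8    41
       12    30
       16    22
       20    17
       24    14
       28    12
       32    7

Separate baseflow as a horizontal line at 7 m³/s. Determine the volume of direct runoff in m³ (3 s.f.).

V ≈ 1.53 × 10^6 m³

Direct-runoff ordinates (Q − Q_b): 0.0, 12.0, 34.0, 23.0, 15.0, 10.0, 7.0, 5.0, 0.0 m³/s.
ΣQ_DR = 106.0 m³/s.
With Δt = 4 h = 14400 s, V = ΣQ_DR · Δt = 106.0 × 14400 = 1.53 × 10^6 m³.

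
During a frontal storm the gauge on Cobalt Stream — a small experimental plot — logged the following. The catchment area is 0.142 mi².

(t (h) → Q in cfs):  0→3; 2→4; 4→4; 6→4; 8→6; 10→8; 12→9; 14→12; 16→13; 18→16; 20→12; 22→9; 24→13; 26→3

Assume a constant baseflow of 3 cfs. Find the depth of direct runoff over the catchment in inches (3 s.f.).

Direct runoff: 0.0, 1.0, 1.0, 1.0, 3.0, 5.0, 6.0, 9.0, 10.0, 13.0, 9.0, 6.0, 10.0, 0.0 cfs; ΣQ_DR = 74.00 cfs.
V = ΣQ_DR · Δt = 74.00 × 7200 s = 5.328 × 10^5 ft³.
Over A = 0.142 mi², depth = V / A = 1.62 in.

d ≈ 1.62 in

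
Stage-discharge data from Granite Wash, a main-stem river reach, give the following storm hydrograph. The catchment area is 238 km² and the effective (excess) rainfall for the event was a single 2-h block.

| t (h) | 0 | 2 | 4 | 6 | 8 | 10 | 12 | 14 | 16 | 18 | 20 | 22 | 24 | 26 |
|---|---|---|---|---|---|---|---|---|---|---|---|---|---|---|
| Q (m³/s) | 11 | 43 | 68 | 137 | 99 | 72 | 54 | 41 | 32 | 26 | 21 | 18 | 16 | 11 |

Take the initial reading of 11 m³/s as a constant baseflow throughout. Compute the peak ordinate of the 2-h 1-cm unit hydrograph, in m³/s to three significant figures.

U_p ≈ 84.1 m³/s

Direct runoff: 0.0, 32.0, 57.0, 126.0, 88.0, 61.0, 43.0, 30.0, 21.0, 15.0, 10.0, 7.0, 5.0, 0.0 m³/s; ΣQ_DR = 495.0 m³/s, peak = 126.0 m³/s.
Runoff depth d = ΣQ_DR·Δt / A = 495.0 × 7200 / (238 km²) = 14.97 mm.
The 1-cm UH is the DRH scaled by (10 mm)/d, so U_p = 126.0 × 10/14.97 = 84.1 m³/s.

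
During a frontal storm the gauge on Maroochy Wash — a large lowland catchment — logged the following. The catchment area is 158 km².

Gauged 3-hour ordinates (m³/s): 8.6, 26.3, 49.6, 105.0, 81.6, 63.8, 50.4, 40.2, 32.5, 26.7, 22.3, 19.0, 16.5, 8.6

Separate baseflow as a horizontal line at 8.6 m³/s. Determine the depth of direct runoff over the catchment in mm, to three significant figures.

d ≈ 29.4 mm

Direct runoff: 0.0, 17.7, 41.0, 96.4, 73.0, 55.2, 41.8, 31.6, 23.9, 18.1, 13.7, 10.4, 7.9, 0.0 m³/s; ΣQ_DR = 430.7 m³/s.
V = ΣQ_DR · Δt = 430.7 × 10800 s = 4.652 × 10^6 m³.
Over A = 158 km², depth = V / A = 29.4 mm.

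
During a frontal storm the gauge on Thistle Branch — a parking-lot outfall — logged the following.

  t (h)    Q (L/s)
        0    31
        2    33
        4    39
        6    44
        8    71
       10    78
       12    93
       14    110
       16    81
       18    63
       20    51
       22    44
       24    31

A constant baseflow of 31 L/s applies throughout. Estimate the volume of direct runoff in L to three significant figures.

V ≈ 2.64 × 10^6 L

Direct-runoff ordinates (Q − Q_b): 0.0, 2.0, 8.0, 13.0, 40.0, 47.0, 62.0, 79.0, 50.0, 32.0, 20.0, 13.0, 0.0 L/s.
ΣQ_DR = 366.0 L/s.
With Δt = 2 h = 7200 s, V = ΣQ_DR · Δt = 366.0 × 7200 = 2.64 × 10^6 L.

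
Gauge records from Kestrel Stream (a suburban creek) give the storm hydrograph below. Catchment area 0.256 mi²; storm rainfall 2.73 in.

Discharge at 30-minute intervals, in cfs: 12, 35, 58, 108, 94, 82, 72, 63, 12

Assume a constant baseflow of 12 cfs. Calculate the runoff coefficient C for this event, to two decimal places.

C ≈ 0.47

ΣQ_DR = 428.0 cfs; V = ΣQ_DR·Δt = 7.704 × 10^5 ft³.
Runoff depth d = V / A = 1.295 in.
C = d / P = 1.295 / 2.73 = 0.47.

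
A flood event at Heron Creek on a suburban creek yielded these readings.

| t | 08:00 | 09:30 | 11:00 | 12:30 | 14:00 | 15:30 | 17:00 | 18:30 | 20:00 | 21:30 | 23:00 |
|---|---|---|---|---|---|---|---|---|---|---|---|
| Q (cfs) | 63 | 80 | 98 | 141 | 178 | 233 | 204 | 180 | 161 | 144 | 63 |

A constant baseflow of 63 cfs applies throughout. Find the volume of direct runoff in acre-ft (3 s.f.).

Direct-runoff ordinates (Q − Q_b): 0.0, 17.0, 35.0, 78.0, 115.0, 170.0, 141.0, 117.0, 98.0, 81.0, 0.0 cfs.
ΣQ_DR = 852.0 cfs.
With Δt = 1.5 h = 5400 s, V = ΣQ_DR · Δt = 852.0 × 5400 = 4.60 × 10^6 ft³ = 106 acre-ft.

V ≈ 106 acre-ft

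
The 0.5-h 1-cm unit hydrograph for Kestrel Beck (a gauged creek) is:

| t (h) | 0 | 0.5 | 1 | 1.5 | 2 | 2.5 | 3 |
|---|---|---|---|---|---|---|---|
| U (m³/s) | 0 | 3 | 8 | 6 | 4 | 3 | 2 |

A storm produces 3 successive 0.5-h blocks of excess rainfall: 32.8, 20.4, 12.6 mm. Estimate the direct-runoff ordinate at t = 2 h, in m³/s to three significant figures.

Q ≈ 35.4 m³/s

By discrete convolution, Q_j = Σ (P_i / 10 mm) · U_{j−i}.
At t = 2 h (j=4): Q = (32.8/10)·4 + (20.4/10)·6 + (12.6/10)·8 = 35.4 m³/s.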